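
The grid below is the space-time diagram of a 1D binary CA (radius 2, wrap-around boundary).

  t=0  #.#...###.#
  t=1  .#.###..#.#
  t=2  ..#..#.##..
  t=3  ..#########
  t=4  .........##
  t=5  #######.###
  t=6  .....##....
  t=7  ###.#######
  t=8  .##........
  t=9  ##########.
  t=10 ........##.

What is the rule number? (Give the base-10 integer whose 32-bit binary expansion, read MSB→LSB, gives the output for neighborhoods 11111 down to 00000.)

  #####|.  b31=0 t=3,i=4
  ####.|#  b30=1 t=3,i=9
  ###.#|#  b29=1 t=0,i=8
  ###..|#  b28=1 t=1,i=5
  ##.##|.  b27=0 t=0,i=9
  ##.#.|#  b26=1 t=0,i=1
  ##..#|.  b25=0 t=1,i=6
  ##...|#  b24=1 t=2,i=9
  #.###|.  b23=0 t=1,i=3
  #.##.|#  b22=1 t=0,i=10
  #.#.#|.  b21=0 t=1,i=1
  #.#..|.  b20=0 t=0,i=2
  #..##|.  b19=0 t=3,i=1
  #..#.|#  b18=1 t=1,i=7
  #...#|#  b17=1 t=0,i=4
  #....|#  b16=1 t=2,i=10
  .####|.  b15=0 t=3,i=3
  .###.|.  b14=0 t=0,i=7
  .##.#|.  b13=0 t=0,i=0
  .##..|#  b12=1 t=2,i=8
  .#.##|#  b11=1 t=1,i=2
  .#.#.|.  b10=0 t=1,i=0
  .#..#|#  b9=1 t=2,i=3
  .#...|#  b8=1 t=0,i=3
  ..###|.  b7=0 t=0,i=6
  ..##.|#  b6=1 t=4,i=9
  ..#.#|#  b5=1 t=1,i=8
  ..#..|#  b4=1 t=2,i=2
  ...##|#  b3=1 t=0,i=5
  ...#.|.  b2=0 t=2,i=1
  ....#|.  b1=0 t=2,i=0
  .....|#  b0=1 t=4,i=2
  bits 01110101010001110001101101111001 = 1967594361

1967594361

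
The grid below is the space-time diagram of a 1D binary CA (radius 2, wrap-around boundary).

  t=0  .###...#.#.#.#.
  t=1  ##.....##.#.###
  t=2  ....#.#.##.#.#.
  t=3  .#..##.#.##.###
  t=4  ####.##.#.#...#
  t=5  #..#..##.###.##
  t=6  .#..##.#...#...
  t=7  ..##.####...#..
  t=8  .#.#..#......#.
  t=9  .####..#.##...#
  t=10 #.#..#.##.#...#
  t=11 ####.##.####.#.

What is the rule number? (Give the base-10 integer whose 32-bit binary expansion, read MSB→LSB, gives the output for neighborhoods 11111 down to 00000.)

639156137

  ##### -> .   bit 31 = 0  t=1,i=14
  ####. -> .   bit 30 = 0  t=1,i=0
  ###.# -> #   bit 29 = 1  t=3,i=14
  ###.. -> .   bit 28 = 0  t=0,i=3
  ##.## -> .   bit 27 = 0  t=3,i=11
  ##.#. -> #   bit 26 = 1  t=1,i=9
  ##..# -> #   bit 25 = 1  t=5,i=1
  ##... -> .   bit 24 = 0  t=0,i=4
  #.### -> .   bit 23 = 0  t=1,i=12
  #.##. -> .   bit 22 = 0  t=2,i=8
  #.#.# -> .   bit 21 = 0  t=0,i=9
  #.#.. -> #   bit 20 = 1  t=0,i=13
  #..## -> #   bit 19 = 1  t=0,i=0
  #..#. -> .   bit 18 = 0  t=5,i=2
  #...# -> .   bit 17 = 0  t=0,i=5
  #.... -> .   bit 16 = 0  t=1,i=3
  .#### -> #   bit 15 = 1  t=1,i=13
  .###. -> .   bit 14 = 0  t=0,i=2
  .##.# -> #   bit 13 = 1  t=1,i=8
  .##.. -> #   bit 12 = 1  t=9,i=10
  .#.## -> #   bit 11 = 1  t=1,i=11
  .#.#. -> #   bit 10 = 1  t=0,i=8
  .#..# -> #   bit 9 = 1  t=0,i=14
  .#... -> #   bit 8 = 1  t=2,i=14
  ..### -> #   bit 7 = 1  t=0,i=1
  ..##. -> .   bit 6 = 0  t=1,i=7
  ..#.# -> #   bit 5 = 1  t=0,i=7
  ..#.. -> .   bit 4 = 0  t=5,i=3
  ...## -> #   bit 3 = 1  t=1,i=6
  ...#. -> .   bit 2 = 0  t=0,i=6
  ....# -> .   bit 1 = 0  t=1,i=5
  ..... -> #   bit 0 = 1  t=1,i=4
  bits 00100110000110001011111110101001 = 639156137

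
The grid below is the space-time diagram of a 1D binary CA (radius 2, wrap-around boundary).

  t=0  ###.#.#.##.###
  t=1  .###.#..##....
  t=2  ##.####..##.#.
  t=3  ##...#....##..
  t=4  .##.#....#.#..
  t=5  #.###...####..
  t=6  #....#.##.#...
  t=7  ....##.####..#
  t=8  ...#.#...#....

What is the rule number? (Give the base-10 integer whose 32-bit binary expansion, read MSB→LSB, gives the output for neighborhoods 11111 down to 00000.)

1699755693

  nb #####: next=.  (t=0,i=0, bit31=0)
  nb ####.: next=#  (t=0,i=1, bit30=1)
  nb ###.#: next=#  (t=0,i=2, bit29=1)
  nb ###..: next=.  (t=2,i=6, bit28=0)
  nb ##.##: next=.  (t=0,i=10, bit27=0)
  nb ##.#.: next=#  (t=0,i=3, bit26=1)
  nb ##..#: next=.  (t=2,i=7, bit25=0)
  nb ##...: next=#  (t=1,i=10, bit24=1)
  nb #.###: next=.  (t=0,i=11, bit23=0)
  nb #.##.: next=#  (t=0,i=8, bit22=1)
  nb #.#.#: next=.  (t=0,i=4, bit21=0)
  nb #.#..: next=#  (t=1,i=5, bit20=1)
  nb #..##: next=.  (t=1,i=7, bit19=0)
  nb #..#.: next=.  (t=5,i=13, bit18=0)
  nb #...#: next=.  (t=3,i=3, bit17=0)
  nb #....: next=.  (t=1,i=11, bit16=0)
  nb .####: next=.  (t=0,i=12, bit15=0)
  nb .###.: next=.  (t=1,i=2, bit14=0)
  nb .##.#: next=#  (t=0,i=9, bit13=1)
  nb .##..: next=#  (t=1,i=9, bit12=1)
  nb .#.##: next=.  (t=0,i=7, bit11=0)
  nb .#.#.: next=#  (t=0,i=5, bit10=1)
  nb .#..#: next=#  (t=1,i=6, bit9=1)
  nb .#...: next=.  (t=3,i=6, bit8=0)
  nb ..###: next=#  (t=1,i=1, bit7=1)
  nb ..##.: next=.  (t=1,i=8, bit6=0)
  nb ..#.#: next=#  (t=4,i=9, bit5=1)
  nb ..#..: next=.  (t=3,i=5, bit4=0)
  nb ...##: next=#  (t=1,i=0, bit3=1)
  nb ...#.: next=#  (t=3,i=4, bit2=1)
  nb ....#: next=.  (t=1,i=13, bit1=0)
  nb .....: next=#  (t=1,i=12, bit0=1)
  bits 01100101010100000011011010101101 = 1699755693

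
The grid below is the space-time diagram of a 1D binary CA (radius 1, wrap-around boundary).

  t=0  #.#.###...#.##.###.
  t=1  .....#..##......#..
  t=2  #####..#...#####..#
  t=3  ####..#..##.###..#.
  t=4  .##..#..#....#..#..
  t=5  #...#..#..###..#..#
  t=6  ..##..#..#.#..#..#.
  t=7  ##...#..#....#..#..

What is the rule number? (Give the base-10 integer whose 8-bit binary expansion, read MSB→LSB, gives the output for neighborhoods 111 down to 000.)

  nb ###: next=#  (t=0,i=5, bit7=1)
  nb ##.: next=.  (t=0,i=6, bit6=0)
  nb #.#: next=.  (t=0,i=1, bit5=0)
  nb #..: next=.  (t=0,i=7, bit4=0)
  nb .##: next=.  (t=0,i=4, bit3=0)
  nb .#.: next=.  (t=0,i=0, bit2=0)
  nb ..#: next=#  (t=0,i=9, bit1=1)
  nb ...: next=#  (t=0,i=8, bit0=1)
  bits 10000011 = 131

131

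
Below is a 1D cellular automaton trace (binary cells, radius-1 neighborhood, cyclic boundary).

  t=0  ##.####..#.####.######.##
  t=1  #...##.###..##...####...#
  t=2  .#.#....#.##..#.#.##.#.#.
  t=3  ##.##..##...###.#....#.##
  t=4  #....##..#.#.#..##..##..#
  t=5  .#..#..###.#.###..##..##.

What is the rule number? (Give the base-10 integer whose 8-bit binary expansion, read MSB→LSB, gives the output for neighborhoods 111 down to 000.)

150

  [7] ### => #  t=0,i=0
  [6] ##. => .  t=0,i=1
  [5] #.# => .  t=0,i=2
  [4] #.. => #  t=0,i=7
  [3] .## => .  t=0,i=3
  [2] .#. => #  t=0,i=9
  [1] ..# => #  t=0,i=8
  [0] ... => .  t=1,i=2
  bits 10010110 = 150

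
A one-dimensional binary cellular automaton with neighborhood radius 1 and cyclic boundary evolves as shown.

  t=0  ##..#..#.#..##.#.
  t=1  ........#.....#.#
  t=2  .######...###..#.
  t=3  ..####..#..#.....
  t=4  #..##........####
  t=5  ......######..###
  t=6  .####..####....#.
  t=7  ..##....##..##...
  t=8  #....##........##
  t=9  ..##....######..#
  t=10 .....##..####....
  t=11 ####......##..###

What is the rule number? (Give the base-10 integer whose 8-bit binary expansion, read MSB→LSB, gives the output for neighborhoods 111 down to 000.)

161

  ###|#  b7=1 t=2,i=2
  ##.|.  b6=0 t=0,i=1
  #.#|#  b5=1 t=0,i=8
  #..|.  b4=0 t=0,i=2
  .##|.  b3=0 t=0,i=0
  .#.|.  b2=0 t=0,i=4
  ..#|.  b1=0 t=0,i=3
  ...|#  b0=1 t=1,i=1
  bits 10100001 = 161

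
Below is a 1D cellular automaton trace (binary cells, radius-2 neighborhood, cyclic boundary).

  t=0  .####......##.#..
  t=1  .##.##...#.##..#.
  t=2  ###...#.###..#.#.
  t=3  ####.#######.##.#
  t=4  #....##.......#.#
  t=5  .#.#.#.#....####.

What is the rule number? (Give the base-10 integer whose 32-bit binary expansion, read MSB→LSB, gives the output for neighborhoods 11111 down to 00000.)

  ##### -> .   bit 31 = 0  t=3,i=1
  ####. -> .   bit 30 = 0  t=0,i=3
  ###.# -> .   bit 29 = 0  t=3,i=3
  ###.. -> #   bit 28 = 1  t=0,i=4
  ##.## -> .   bit 27 = 0  t=1,i=3
  ##.#. -> .   bit 26 = 0  t=0,i=13
  ##..# -> #   bit 25 = 1  t=1,i=13
  ##... -> #   bit 24 = 1  t=0,i=5
  #.### -> #   bit 23 = 1  t=2,i=0
  #.##. -> .   bit 22 = 0  t=1,i=4
  #.#.# -> .   bit 21 = 0  t=2,i=15
  #.#.. -> .   bit 20 = 0  t=0,i=14
  #..## -> #   bit 19 = 1  t=1,i=0
  #..#. -> .   bit 18 = 0  t=1,i=14
  #...# -> .   bit 17 = 0  t=0,i=16
  #.... -> .   bit 16 = 0  t=0,i=6
  .#### -> #   bit 15 = 1  t=0,i=2
  .###. -> #   bit 14 = 1  t=2,i=1
  .##.# -> #   bit 13 = 1  t=0,i=12
  .##.. -> .   bit 12 = 0  t=1,i=5
  .#.## -> #   bit 11 = 1  t=1,i=10
  .#.#. -> #   bit 10 = 1  t=2,i=14
  .#..# -> .   bit 9 = 0  t=1,i=16
  .#... -> #   bit 8 = 1  t=0,i=15
  ..### -> #   bit 7 = 1  t=0,i=1
  ..##. -> #   bit 6 = 1  t=0,i=11
  ..#.# -> #   bit 5 = 1  t=1,i=9
  ..#.. -> #   bit 4 = 1  t=1,i=15
  ...## -> .   bit 3 = 0  t=0,i=0
  ...#. -> #   bit 2 = 1  t=1,i=8
  ....# -> #   bit 1 = 1  t=0,i=9
  ..... -> .   bit 0 = 0  t=0,i=7
  bits 00010011100010001110110111110110 = 327740918

327740918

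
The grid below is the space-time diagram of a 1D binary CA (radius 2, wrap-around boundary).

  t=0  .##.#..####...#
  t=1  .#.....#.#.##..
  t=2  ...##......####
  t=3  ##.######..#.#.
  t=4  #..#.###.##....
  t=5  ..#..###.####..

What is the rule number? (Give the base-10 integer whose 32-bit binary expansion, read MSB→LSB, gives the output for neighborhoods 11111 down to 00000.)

3821490369

  nb #####: next=#  (t=3,i=5, bit31=1)
  nb ####.: next=#  (t=0,i=9, bit30=1)
  nb ###.#: next=#  (t=4,i=7, bit29=1)
  nb ###..: next=.  (t=0,i=10, bit28=0)
  nb ##.##: next=.  (t=3,i=2, bit27=0)
  nb ##.#.: next=.  (t=0,i=3, bit26=0)
  nb ##..#: next=#  (t=3,i=9, bit25=1)
  nb ##...: next=#  (t=0,i=11, bit24=1)
  nb #.###: next=#  (t=3,i=3, bit23=1)
  nb #.##.: next=#  (t=0,i=1, bit22=1)
  nb #.#.#: next=.  (t=1,i=9, bit21=0)
  nb #.#..: next=.  (t=0,i=4, bit20=0)
  nb #..##: next=.  (t=0,i=6, bit19=0)
  nb #..#.: next=#  (t=3,i=10, bit18=1)
  nb #...#: next=#  (t=0,i=12, bit17=1)
  nb #....: next=#  (t=1,i=3, bit16=1)
  nb .####: next=.  (t=0,i=8, bit15=0)
  nb .###.: next=#  (t=4,i=6, bit14=1)
  nb .##.#: next=.  (t=0,i=2, bit13=0)
  nb .##..: next=#  (t=1,i=12, bit12=1)
  nb .#.##: next=.  (t=0,i=0, bit11=0)
  nb .#.#.: next=.  (t=1,i=8, bit10=0)
  nb .#..#: next=.  (t=0,i=5, bit9=0)
  nb .#...: next=.  (t=1,i=2, bit8=0)
  nb ..###: next=#  (t=0,i=7, bit7=1)
  nb ..##.: next=#  (t=2,i=3, bit6=1)
  nb ..#.#: next=.  (t=0,i=14, bit5=0)
  nb ..#..: next=.  (t=1,i=1, bit4=0)
  nb ...##: next=.  (t=2,i=2, bit3=0)
  nb ...#.: next=.  (t=0,i=13, bit2=0)
  nb ....#: next=.  (t=1,i=5, bit1=0)
  nb .....: next=#  (t=1,i=4, bit0=1)
  bits 11100011110001110101000011000001 = 3821490369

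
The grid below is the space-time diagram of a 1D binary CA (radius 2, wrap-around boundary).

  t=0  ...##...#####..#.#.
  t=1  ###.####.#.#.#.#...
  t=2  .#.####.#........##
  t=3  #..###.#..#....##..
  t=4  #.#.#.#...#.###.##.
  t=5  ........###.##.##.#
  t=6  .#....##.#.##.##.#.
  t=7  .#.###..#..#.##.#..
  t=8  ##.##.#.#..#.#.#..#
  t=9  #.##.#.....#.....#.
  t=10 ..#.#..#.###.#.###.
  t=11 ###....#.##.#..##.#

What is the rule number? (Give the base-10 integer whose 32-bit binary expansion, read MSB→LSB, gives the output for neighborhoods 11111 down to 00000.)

1338757182

  nb #####: next=.  (t=0,i=10, bit31=0)
  nb ####.: next=#  (t=0,i=11, bit30=1)
  nb ###.#: next=.  (t=1,i=2, bit29=0)
  nb ###..: next=.  (t=0,i=12, bit28=0)
  nb ##.##: next=#  (t=1,i=3, bit27=1)
  nb ##.#.: next=#  (t=1,i=8, bit26=1)
  nb ##..#: next=#  (t=0,i=13, bit25=1)
  nb ##...: next=#  (t=0,i=5, bit24=1)
  nb #.###: next=#  (t=1,i=4, bit23=1)
  nb #.##.: next=#  (t=4,i=16, bit22=1)
  nb #.#.#: next=.  (t=1,i=9, bit21=0)
  nb #.#..: next=.  (t=0,i=17, bit20=0)
  nb #..##: next=#  (t=3,i=2, bit19=1)
  nb #..#.: next=.  (t=0,i=14, bit18=0)
  nb #...#: next=#  (t=0,i=6, bit17=1)
  nb #....: next=#  (t=0,i=0, bit16=1)
  nb .####: next=#  (t=0,i=9, bit15=1)
  nb .###.: next=#  (t=1,i=1, bit14=1)
  nb .##.#: next=.  (t=2,i=18, bit13=0)
  nb .##..: next=#  (t=0,i=4, bit12=1)
  nb .#.##: next=.  (t=2,i=2, bit11=0)
  nb .#.#.: next=.  (t=0,i=16, bit10=0)
  nb .#..#: next=.  (t=3,i=1, bit9=0)
  nb .#...: next=.  (t=0,i=18, bit8=0)
  nb ..###: next=.  (t=0,i=8, bit7=0)
  nb ..##.: next=.  (t=0,i=3, bit6=0)
  nb ..#.#: next=#  (t=0,i=15, bit5=1)
  nb ..#..: next=#  (t=3,i=0, bit4=1)
  nb ...##: next=#  (t=0,i=2, bit3=1)
  nb ...#.: next=#  (t=4,i=9, bit2=1)
  nb ....#: next=#  (t=0,i=1, bit1=1)
  nb .....: next=.  (t=2,i=11, bit0=0)
  bits 01001111110010111101000000111110 = 1338757182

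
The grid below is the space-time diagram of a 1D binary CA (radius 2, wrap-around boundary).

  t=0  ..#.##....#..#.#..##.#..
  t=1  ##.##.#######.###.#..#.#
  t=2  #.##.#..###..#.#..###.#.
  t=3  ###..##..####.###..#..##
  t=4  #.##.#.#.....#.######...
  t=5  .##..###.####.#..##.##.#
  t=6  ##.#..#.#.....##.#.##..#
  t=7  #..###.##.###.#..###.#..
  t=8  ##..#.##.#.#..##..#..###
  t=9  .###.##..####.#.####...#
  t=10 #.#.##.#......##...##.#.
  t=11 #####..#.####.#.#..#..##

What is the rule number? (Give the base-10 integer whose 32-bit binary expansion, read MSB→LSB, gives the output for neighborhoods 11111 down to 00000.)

2608156247

  [31] ##### => #  t=1,i=8
  [30] ####. => .  t=1,i=11
  [29] ###.# => .  t=1,i=1
  [28] ###.. => #  t=2,i=10
  [27] ##.## => #  t=1,i=2
  [26] ##.#. => .  t=0,i=20
  [25] ##..# => #  t=2,i=11
  [24] ##... => #  t=0,i=6
  [23] #.### => .  t=1,i=6
  [22] #.##. => #  t=0,i=4
  [21] #.#.# => #  t=2,i=0
  [20] #.#.. => #  t=0,i=15
  [19] #..## => .  t=0,i=17
  [18] #..#. => #  t=0,i=12
  [17] #...# => .  t=4,i=22
  [16] #.... => #  t=0,i=7
  [15] .#### => .  t=1,i=7
  [14] .###. => #  t=1,i=0
  [13] .##.# => .  t=0,i=19
  [12] .##.. => .  t=0,i=5
  [11] .#.## => #  t=0,i=3
  [10] .#.#. => #  t=0,i=14
  [9] .#..# => #  t=0,i=11
  [8] .#... => .  t=0,i=22
  [7] ..### => .  t=2,i=8
  [6] ..##. => #  t=0,i=18
  [5] ..#.# => .  t=0,i=2
  [4] ..#.. => #  t=0,i=10
  [3] ...## => .  t=6,i=13
  [2] ...#. => #  t=0,i=1
  [1] ....# => #  t=0,i=0
  [0] ..... => #  t=4,i=10
  bits 10011011011101010100111001010111 = 2608156247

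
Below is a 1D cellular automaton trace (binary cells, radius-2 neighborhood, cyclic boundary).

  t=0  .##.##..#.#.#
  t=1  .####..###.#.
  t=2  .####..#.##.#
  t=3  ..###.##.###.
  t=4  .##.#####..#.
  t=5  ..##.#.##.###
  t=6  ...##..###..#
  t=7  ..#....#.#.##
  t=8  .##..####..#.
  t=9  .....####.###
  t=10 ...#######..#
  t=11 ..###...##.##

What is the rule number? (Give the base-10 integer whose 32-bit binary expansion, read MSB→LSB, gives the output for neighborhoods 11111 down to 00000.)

2084873918

  ##### -> .   bit 31 = 0  t=4,i=6
  ####. -> #   bit 30 = 1  t=1,i=3
  ###.# -> #   bit 29 = 1  t=1,i=9
  ###.. -> #   bit 28 = 1  t=1,i=4
  ##.## -> #   bit 27 = 1  t=0,i=3
  ##.#. -> #   bit 26 = 1  t=1,i=10
  ##..# -> .   bit 25 = 0  t=0,i=6
  ##... -> .   bit 24 = 0  t=3,i=12
  #.### -> .   bit 23 = 0  t=2,i=1
  #.##. -> #   bit 22 = 1  t=0,i=1
  #.#.# -> .   bit 21 = 0  t=0,i=10
  #.#.. -> .   bit 20 = 0  t=1,i=11
  #..## -> .   bit 19 = 0  t=1,i=0
  #..#. -> #   bit 18 = 1  t=0,i=7
  #...# -> .   bit 17 = 0  t=3,i=0
  #.... -> .   bit 16 = 0  t=7,i=4
  .#### -> #   bit 15 = 1  t=1,i=2
  .###. -> .   bit 14 = 0  t=1,i=8
  .##.# -> #   bit 13 = 1  t=0,i=2
  .##.. -> .   bit 12 = 0  t=0,i=5
  .#.## -> .   bit 11 = 0  t=0,i=0
  .#.#. -> #   bit 10 = 1  t=0,i=9
  .#..# -> #   bit 9 = 1  t=1,i=12
  .#... -> .   bit 8 = 0  t=6,i=0
  ..### -> #   bit 7 = 1  t=1,i=1
  ..##. -> .   bit 6 = 0  t=4,i=1
  ..#.# -> #   bit 5 = 1  t=0,i=8
  ..#.. -> #   bit 4 = 1  t=4,i=11
  ...## -> #   bit 3 = 1  t=3,i=1
  ...#. -> #   bit 2 = 1  t=7,i=6
  ....# -> #   bit 1 = 1  t=7,i=5
  ..... -> .   bit 0 = 0  t=9,i=2
  bits 01111100010001001010011010111110 = 2084873918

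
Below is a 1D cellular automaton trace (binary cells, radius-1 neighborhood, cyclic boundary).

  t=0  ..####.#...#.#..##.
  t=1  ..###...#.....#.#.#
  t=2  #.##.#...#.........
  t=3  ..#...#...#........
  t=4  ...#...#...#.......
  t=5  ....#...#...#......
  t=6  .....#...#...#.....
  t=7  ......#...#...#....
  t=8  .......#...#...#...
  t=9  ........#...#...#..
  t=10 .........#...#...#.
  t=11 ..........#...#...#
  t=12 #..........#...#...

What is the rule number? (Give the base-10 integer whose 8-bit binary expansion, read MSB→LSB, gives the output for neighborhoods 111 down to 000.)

152

  nb ###: next=#  (t=0,i=3, bit7=1)
  nb ##.: next=.  (t=0,i=5, bit6=0)
  nb #.#: next=.  (t=0,i=6, bit5=0)
  nb #..: next=#  (t=0,i=8, bit4=1)
  nb .##: next=#  (t=0,i=2, bit3=1)
  nb .#.: next=.  (t=0,i=7, bit2=0)
  nb ..#: next=.  (t=0,i=1, bit1=0)
  nb ...: next=.  (t=0,i=0, bit0=0)
  bits 10011000 = 152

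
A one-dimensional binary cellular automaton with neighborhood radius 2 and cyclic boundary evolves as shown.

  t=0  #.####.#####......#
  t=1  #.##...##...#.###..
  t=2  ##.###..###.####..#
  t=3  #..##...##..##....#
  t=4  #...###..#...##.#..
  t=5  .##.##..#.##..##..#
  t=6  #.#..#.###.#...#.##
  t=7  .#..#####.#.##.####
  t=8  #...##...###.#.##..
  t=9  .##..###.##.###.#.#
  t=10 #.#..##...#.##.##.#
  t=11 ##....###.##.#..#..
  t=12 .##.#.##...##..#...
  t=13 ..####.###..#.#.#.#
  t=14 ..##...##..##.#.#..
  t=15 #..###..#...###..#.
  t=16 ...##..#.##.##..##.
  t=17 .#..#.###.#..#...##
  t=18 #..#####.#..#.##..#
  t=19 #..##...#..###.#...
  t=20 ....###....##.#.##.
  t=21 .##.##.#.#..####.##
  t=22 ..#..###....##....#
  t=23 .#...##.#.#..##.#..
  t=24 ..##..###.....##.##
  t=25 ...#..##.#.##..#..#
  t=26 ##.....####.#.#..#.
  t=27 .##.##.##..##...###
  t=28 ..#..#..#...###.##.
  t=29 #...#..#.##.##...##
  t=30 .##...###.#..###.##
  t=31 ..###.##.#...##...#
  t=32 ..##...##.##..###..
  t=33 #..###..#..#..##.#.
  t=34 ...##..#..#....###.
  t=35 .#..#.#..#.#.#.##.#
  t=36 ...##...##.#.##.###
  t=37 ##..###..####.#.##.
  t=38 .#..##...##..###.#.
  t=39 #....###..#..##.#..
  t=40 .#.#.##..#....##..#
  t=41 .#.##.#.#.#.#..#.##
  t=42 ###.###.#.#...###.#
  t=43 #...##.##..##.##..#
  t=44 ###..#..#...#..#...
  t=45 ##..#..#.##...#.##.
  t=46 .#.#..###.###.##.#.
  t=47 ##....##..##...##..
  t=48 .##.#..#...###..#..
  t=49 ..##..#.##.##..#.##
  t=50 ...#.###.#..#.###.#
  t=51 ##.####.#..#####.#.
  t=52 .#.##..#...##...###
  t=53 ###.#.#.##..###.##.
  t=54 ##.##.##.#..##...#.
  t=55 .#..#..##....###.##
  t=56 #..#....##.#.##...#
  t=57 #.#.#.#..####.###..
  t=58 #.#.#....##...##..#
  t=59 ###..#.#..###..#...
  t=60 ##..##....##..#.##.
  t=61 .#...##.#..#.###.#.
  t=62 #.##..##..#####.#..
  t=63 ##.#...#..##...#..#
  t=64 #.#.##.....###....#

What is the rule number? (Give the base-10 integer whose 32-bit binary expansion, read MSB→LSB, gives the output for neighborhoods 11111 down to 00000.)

  nb #####: next=.  (t=0,i=9, bit31=0)
  nb ####.: next=.  (t=0,i=4, bit30=0)
  nb ###.#: next=.  (t=0,i=5, bit29=0)
  nb ###..: next=.  (t=0,i=11, bit28=0)
  nb ##.##: next=.  (t=0,i=1, bit27=0)
  nb ##.#.: next=#  (t=4,i=15, bit26=1)
  nb ##..#: next=.  (t=1,i=17, bit25=0)
  nb ##...: next=#  (t=0,i=12, bit24=1)
  nb #.###: next=#  (t=0,i=2, bit23=1)
  nb #.##.: next=.  (t=1,i=2, bit22=0)
  nb #.#.#: next=#  (t=7,i=10, bit21=1)
  nb #.#..: next=.  (t=4,i=16, bit20=0)
  nb #..##: next=.  (t=2,i=7, bit19=0)
  nb #..#.: next=#  (t=1,i=18, bit18=1)
  nb #...#: next=#  (t=1,i=5, bit17=1)
  nb #....: next=.  (t=0,i=13, bit16=0)
  nb .####: next=#  (t=0,i=3, bit15=1)
  nb .###.: next=#  (t=1,i=15, bit14=1)
  nb .##.#: next=#  (t=0,i=0, bit13=1)
  nb .##..: next=#  (t=1,i=3, bit12=1)
  nb .#.##: next=#  (t=1,i=1, bit11=1)
  nb .#.#.: next=.  (t=9,i=17, bit10=0)
  nb .#..#: next=.  (t=4,i=17, bit9=0)
  nb .#...: next=#  (t=4,i=1, bit8=1)
  nb ..###: next=#  (t=2,i=8, bit7=1)
  nb ..##.: next=.  (t=0,i=18, bit6=0)
  nb ..#.#: next=#  (t=1,i=0, bit5=1)
  nb ..#..: next=.  (t=4,i=0, bit4=0)
  nb ...##: next=.  (t=0,i=17, bit3=0)
  nb ...#.: next=.  (t=1,i=11, bit2=0)
  nb ....#: next=#  (t=0,i=16, bit1=1)
  nb .....: next=#  (t=0,i=14, bit0=1)
  bits 00000101101001101111100110100011 = 94828963

94828963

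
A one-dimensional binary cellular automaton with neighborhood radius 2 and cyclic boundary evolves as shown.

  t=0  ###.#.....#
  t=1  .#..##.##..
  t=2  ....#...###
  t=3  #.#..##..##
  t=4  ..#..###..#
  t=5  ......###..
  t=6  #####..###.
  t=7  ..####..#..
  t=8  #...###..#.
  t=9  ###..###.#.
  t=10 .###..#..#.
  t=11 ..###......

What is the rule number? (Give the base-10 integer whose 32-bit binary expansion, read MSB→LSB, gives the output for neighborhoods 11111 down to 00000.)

3543290211

  #####|#  b31=1 t=6,i=2
  ####.|#  b30=1 t=0,i=1
  ###.#|.  b29=0 t=0,i=2
  ###..|#  b28=1 t=2,i=10
  ##.##|.  b27=0 t=1,i=6
  ##.#.|.  b26=0 t=0,i=3
  ##..#|#  b25=1 t=3,i=7
  ##...|#  b24=1 t=1,i=9
  #.###|.  b23=0 t=6,i=0
  #.##.|.  b22=0 t=1,i=7
  #.#.#|#  b21=1 t=9,i=9
  #.#..|#  b20=1 t=0,i=4
  #..##|.  b19=0 t=1,i=3
  #..#.|.  b18=0 t=4,i=1
  #...#|#  b17=1 t=1,i=10
  #....|.  b16=0 t=0,i=6
  .####|.  b15=0 t=0,i=0
  .###.|#  b14=1 t=2,i=9
  .##.#|.  b13=0 t=1,i=5
  .##..|#  b12=1 t=1,i=8
  .#.##|.  b11=0 t=9,i=10
  .#.#.|.  b10=0 t=8,i=10
  .#..#|.  b9=0 t=1,i=2
  .#...|#  b8=1 t=0,i=5
  ..###|.  b7=0 t=0,i=10
  ..##.|#  b6=1 t=1,i=4
  ..#.#|#  b5=1 t=8,i=9
  ..#..|.  b4=0 t=1,i=1
  ...##|.  b3=0 t=0,i=9
  ...#.|.  b2=0 t=1,i=0
  ....#|#  b1=1 t=0,i=8
  .....|#  b0=1 t=0,i=7
  bits 11010011001100100101000101100011 = 3543290211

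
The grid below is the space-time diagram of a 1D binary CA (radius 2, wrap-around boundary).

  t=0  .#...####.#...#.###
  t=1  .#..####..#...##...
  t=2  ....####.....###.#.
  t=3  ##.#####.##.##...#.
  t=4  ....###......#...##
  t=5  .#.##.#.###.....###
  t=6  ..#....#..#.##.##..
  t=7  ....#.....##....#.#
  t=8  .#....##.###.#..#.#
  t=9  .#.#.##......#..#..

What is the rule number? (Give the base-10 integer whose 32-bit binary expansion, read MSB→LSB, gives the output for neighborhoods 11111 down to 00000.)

  ##### -> #   bit 31 = 1  t=3,i=5
  ####. -> #   bit 30 = 1  t=0,i=7
  ###.# -> .   bit 29 = 0  t=0,i=8
  ###.. -> #   bit 28 = 1  t=1,i=7
  ##.## -> .   bit 27 = 0  t=3,i=2
  ##.#. -> .   bit 26 = 0  t=0,i=0
  ##..# -> .   bit 25 = 0  t=1,i=8
  ##... -> .   bit 24 = 0  t=1,i=16
  #.### -> .   bit 23 = 0  t=0,i=16
  #.##. -> .   bit 22 = 0  t=3,i=0
  #.#.# -> .   bit 21 = 0  t=5,i=1
  #.#.. -> #   bit 20 = 1  t=0,i=1
  #..## -> .   bit 19 = 0  t=1,i=3
  #..#. -> .   bit 18 = 0  t=1,i=9
  #...# -> .   bit 17 = 0  t=0,i=3
  #.... -> #   bit 16 = 1  t=1,i=17
  .#### -> #   bit 15 = 1  t=0,i=6
  .###. -> .   bit 14 = 0  t=0,i=17
  .##.# -> .   bit 13 = 0  t=3,i=1
  .##.. -> #   bit 12 = 1  t=1,i=15
  .#.## -> #   bit 11 = 1  t=0,i=15
  .#.#. -> .   bit 10 = 0  t=7,i=17
  .#..# -> .   bit 9 = 0  t=1,i=2
  .#... -> .   bit 8 = 0  t=0,i=2
  ..### -> #   bit 7 = 1  t=0,i=5
  ..##. -> #   bit 6 = 1  t=1,i=14
  ..#.# -> #   bit 5 = 1  t=0,i=14
  ..#.. -> .   bit 4 = 0  t=1,i=1
  ...## -> #   bit 3 = 1  t=0,i=4
  ...#. -> .   bit 2 = 0  t=0,i=13
  ....# -> .   bit 1 = 0  t=1,i=18
  ..... -> #   bit 0 = 1  t=2,i=1
  bits 11010000000100011001100011101001 = 3490814185

3490814185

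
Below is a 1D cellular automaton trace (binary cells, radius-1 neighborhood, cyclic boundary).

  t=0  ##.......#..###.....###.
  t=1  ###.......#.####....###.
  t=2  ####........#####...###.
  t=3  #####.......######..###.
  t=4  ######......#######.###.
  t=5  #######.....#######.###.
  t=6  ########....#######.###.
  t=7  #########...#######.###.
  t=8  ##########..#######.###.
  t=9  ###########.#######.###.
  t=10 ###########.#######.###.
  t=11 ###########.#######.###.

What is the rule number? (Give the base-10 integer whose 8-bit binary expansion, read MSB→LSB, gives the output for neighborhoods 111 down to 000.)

  ###|#  b7=1 t=0,i=13
  ##.|#  b6=1 t=0,i=1
  #.#|.  b5=0 t=0,i=23
  #..|#  b4=1 t=0,i=2
  .##|#  b3=1 t=0,i=0
  .#.|.  b2=0 t=0,i=9
  ..#|.  b1=0 t=0,i=8
  ...|.  b0=0 t=0,i=3
  bits 11011000 = 216

216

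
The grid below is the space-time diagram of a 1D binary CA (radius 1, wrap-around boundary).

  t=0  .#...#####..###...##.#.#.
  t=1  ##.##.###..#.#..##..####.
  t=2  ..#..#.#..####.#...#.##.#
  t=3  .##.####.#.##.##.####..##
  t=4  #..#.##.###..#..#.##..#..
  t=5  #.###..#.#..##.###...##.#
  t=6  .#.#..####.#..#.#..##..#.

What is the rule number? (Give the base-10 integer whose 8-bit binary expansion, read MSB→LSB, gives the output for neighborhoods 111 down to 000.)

  [7] ### => #  t=0,i=6
  [6] ##. => .  t=0,i=9
  [5] #.# => #  t=0,i=20
  [4] #.. => .  t=0,i=2
  [3] .## => .  t=0,i=5
  [2] .#. => #  t=0,i=1
  [1] ..# => #  t=0,i=0
  [0] ... => #  t=0,i=3
  bits 10100111 = 167

167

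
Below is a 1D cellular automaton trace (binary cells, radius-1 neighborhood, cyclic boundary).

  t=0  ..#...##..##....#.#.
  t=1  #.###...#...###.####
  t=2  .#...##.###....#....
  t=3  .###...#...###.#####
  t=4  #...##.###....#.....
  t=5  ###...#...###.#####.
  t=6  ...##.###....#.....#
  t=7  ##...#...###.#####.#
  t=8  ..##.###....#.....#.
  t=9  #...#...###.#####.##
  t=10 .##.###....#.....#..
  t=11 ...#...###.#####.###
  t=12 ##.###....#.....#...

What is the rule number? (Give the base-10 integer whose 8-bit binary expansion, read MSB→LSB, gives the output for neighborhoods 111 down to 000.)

  ### -> .   bit 7 = 0  t=1,i=3
  ##. -> .   bit 6 = 0  t=0,i=7
  #.# -> #   bit 5 = 1  t=0,i=17
  #.. -> #   bit 4 = 1  t=0,i=3
  .## -> .   bit 3 = 0  t=0,i=6
  .#. -> #   bit 2 = 1  t=0,i=2
  ..# -> .   bit 1 = 0  t=0,i=1
  ... -> #   bit 0 = 1  t=0,i=0
  bits 00110101 = 53

53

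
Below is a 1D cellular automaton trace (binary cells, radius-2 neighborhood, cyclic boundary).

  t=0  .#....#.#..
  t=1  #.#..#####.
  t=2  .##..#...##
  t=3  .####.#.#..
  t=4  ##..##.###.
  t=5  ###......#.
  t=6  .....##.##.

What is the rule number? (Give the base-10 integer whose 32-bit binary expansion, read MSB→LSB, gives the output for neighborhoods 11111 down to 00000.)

  nb #####: next=.  (t=1,i=7, bit31=0)
  nb ####.: next=.  (t=1,i=8, bit30=0)
  nb ###.#: next=#  (t=1,i=9, bit29=1)
  nb ###..: next=.  (t=5,i=2, bit28=0)
  nb ##.##: next=.  (t=2,i=0, bit27=0)
  nb ##.#.: next=#  (t=1,i=10, bit26=1)
  nb ##..#: next=#  (t=2,i=3, bit25=1)
  nb ##...: next=.  (t=5,i=3, bit24=0)
  nb #.###: next=.  (t=4,i=7, bit23=0)
  nb #.##.: next=#  (t=2,i=1, bit22=1)
  nb #.#.#: next=.  (t=1,i=0, bit21=0)
  nb #.#..: next=#  (t=0,i=8, bit20=1)
  nb #..##: next=.  (t=1,i=4, bit19=0)
  nb #..#.: next=#  (t=2,i=4, bit18=1)
  nb #...#: next=.  (t=0,i=10, bit17=0)
  nb #....: next=.  (t=0,i=3, bit16=0)
  nb .####: next=.  (t=1,i=6, bit15=0)
  nb .###.: next=.  (t=4,i=8, bit14=0)
  nb .##.#: next=.  (t=2,i=10, bit13=0)
  nb .##..: next=#  (t=2,i=2, bit12=1)
  nb .#.##: next=.  (t=5,i=10, bit11=0)
  nb .#.#.: next=#  (t=0,i=7, bit10=1)
  nb .#..#: next=.  (t=1,i=3, bit9=0)
  nb .#...: next=#  (t=0,i=2, bit8=1)
  nb ..###: next=#  (t=1,i=5, bit7=1)
  nb ..##.: next=.  (t=2,i=9, bit6=0)
  nb ..#.#: next=#  (t=0,i=6, bit5=1)
  nb ..#..: next=.  (t=0,i=1, bit4=0)
  nb ...##: next=#  (t=2,i=8, bit3=1)
  nb ...#.: next=#  (t=0,i=0, bit2=1)
  nb ....#: next=.  (t=0,i=4, bit1=0)
  nb .....: next=#  (t=5,i=5, bit0=1)
  bits 00100110010101000001010110101101 = 643044781

643044781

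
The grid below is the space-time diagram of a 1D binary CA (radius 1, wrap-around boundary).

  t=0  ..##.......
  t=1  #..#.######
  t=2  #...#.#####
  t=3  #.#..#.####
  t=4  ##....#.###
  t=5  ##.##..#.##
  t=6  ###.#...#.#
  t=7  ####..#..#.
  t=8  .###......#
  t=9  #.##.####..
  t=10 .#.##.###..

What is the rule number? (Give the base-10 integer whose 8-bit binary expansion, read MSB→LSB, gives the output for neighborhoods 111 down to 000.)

225

  [7] ### => #  t=1,i=6
  [6] ##. => #  t=0,i=3
  [5] #.# => #  t=1,i=4
  [4] #.. => .  t=0,i=4
  [3] .## => .  t=0,i=2
  [2] .#. => .  t=1,i=3
  [1] ..# => .  t=0,i=1
  [0] ... => #  t=0,i=0
  bits 11100001 = 225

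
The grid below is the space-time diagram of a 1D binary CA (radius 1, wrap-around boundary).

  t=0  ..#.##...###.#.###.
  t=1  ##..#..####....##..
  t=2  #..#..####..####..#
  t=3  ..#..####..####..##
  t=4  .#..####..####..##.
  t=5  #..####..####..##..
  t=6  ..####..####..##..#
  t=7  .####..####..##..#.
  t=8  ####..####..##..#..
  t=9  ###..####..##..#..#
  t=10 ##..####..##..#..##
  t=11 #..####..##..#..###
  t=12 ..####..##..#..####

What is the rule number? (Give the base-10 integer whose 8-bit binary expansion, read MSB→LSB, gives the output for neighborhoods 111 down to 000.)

139

  ### -> #   bit 7 = 1  t=0,i=10
  ##. -> .   bit 6 = 0  t=0,i=5
  #.# -> .   bit 5 = 0  t=0,i=3
  #.. -> .   bit 4 = 0  t=0,i=6
  .## -> #   bit 3 = 1  t=0,i=4
  .#. -> .   bit 2 = 0  t=0,i=2
  ..# -> #   bit 1 = 1  t=0,i=1
  ... -> #   bit 0 = 1  t=0,i=0
  bits 10001011 = 139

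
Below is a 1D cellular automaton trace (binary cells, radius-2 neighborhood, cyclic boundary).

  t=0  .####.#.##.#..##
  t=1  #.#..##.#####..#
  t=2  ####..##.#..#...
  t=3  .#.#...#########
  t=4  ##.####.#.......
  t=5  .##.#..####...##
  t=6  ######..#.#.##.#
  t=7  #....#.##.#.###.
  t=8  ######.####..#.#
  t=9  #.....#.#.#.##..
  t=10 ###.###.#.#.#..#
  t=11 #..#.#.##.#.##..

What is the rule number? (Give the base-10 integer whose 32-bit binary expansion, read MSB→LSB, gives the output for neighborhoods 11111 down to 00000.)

  nb #####: next=.  (t=1,i=10, bit31=0)
  nb ####.: next=.  (t=0,i=3, bit30=0)
  nb ###.#: next=.  (t=0,i=4, bit29=0)
  nb ###..: next=#  (t=1,i=12, bit28=1)
  nb ##.##: next=#  (t=0,i=0, bit27=1)
  nb ##.#.: next=#  (t=0,i=5, bit26=1)
  nb ##..#: next=.  (t=1,i=13, bit25=0)
  nb ##...: next=.  (t=5,i=11, bit24=0)
  nb #.###: next=.  (t=0,i=1, bit23=0)
  nb #.##.: next=#  (t=0,i=8, bit22=1)
  nb #.#.#: next=#  (t=0,i=6, bit21=1)
  nb #.#..: next=#  (t=0,i=11, bit20=1)
  nb #..##: next=.  (t=0,i=13, bit19=0)
  nb #..#.: next=#  (t=2,i=11, bit18=1)
  nb #...#: next=#  (t=2,i=14, bit17=1)
  nb #....: next=#  (t=4,i=10, bit16=1)
  nb .####: next=#  (t=0,i=2, bit15=1)
  nb .###.: next=#  (t=7,i=13, bit14=1)
  nb .##.#: next=#  (t=0,i=9, bit13=1)
  nb .##..: next=.  (t=9,i=13, bit12=0)
  nb .#.##: next=.  (t=0,i=7, bit11=0)
  nb .#.#.: next=.  (t=3,i=2, bit10=0)
  nb .#..#: next=#  (t=0,i=12, bit9=1)
  nb .#...: next=#  (t=2,i=13, bit8=1)
  nb ..###: next=.  (t=2,i=0, bit7=0)
  nb ..##.: next=.  (t=0,i=14, bit6=0)
  nb ..#.#: next=#  (t=6,i=8, bit5=1)
  nb ..#..: next=#  (t=2,i=12, bit4=1)
  nb ...##: next=#  (t=2,i=15, bit3=1)
  nb ...#.: next=#  (t=7,i=4, bit2=1)
  nb ....#: next=#  (t=4,i=14, bit1=1)
  nb .....: next=.  (t=4,i=11, bit0=0)
  bits 00011100011101111110001100111110 = 477619006

477619006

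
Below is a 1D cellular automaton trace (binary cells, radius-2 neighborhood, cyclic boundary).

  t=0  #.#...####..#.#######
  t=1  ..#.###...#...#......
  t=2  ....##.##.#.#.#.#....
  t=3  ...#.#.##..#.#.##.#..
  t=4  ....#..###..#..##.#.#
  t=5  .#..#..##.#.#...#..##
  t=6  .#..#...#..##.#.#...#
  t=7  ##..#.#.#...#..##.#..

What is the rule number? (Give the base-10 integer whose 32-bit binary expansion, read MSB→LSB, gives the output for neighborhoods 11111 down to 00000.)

  #####|.  b31=0 t=0,i=16
  ####.|.  b30=0 t=0,i=8
  ###.#|.  b29=0 t=0,i=0
  ###..|.  b28=0 t=0,i=9
  ##.##|.  b27=0 t=2,i=6
  ##.#.|.  b26=0 t=0,i=1
  ##..#|#  b25=1 t=0,i=10
  ##...|#  b24=1 t=1,i=7
  #.###|#  b23=1 t=0,i=14
  #.##.|#  b22=1 t=2,i=7
  #.#.#|.  b21=0 t=2,i=10
  #.#..|#  b20=1 t=0,i=2
  #..##|.  b19=0 t=4,i=6
  #..#.|.  b18=0 t=0,i=11
  #...#|#  b17=1 t=0,i=4
  #....|#  b16=1 t=1,i=16
  .####|.  b15=0 t=0,i=7
  .###.|#  b14=1 t=1,i=5
  .##.#|#  b13=1 t=2,i=5
  .##..|#  b12=1 t=3,i=8
  .#.##|.  b11=0 t=0,i=13
  .#.#.|#  b10=1 t=2,i=11
  .#..#|.  b9=0 t=4,i=5
  .#...|.  b8=0 t=0,i=3
  ..###|#  b7=1 t=0,i=6
  ..##.|.  b6=0 t=2,i=4
  ..#.#|.  b5=0 t=0,i=12
  ..#..|#  b4=1 t=1,i=10
  ...##|#  b3=1 t=0,i=5
  ...#.|.  b2=0 t=1,i=1
  ....#|.  b1=0 t=1,i=0
  .....|.  b0=0 t=1,i=17
  bits 00000011110100110111010010011000 = 64189592

64189592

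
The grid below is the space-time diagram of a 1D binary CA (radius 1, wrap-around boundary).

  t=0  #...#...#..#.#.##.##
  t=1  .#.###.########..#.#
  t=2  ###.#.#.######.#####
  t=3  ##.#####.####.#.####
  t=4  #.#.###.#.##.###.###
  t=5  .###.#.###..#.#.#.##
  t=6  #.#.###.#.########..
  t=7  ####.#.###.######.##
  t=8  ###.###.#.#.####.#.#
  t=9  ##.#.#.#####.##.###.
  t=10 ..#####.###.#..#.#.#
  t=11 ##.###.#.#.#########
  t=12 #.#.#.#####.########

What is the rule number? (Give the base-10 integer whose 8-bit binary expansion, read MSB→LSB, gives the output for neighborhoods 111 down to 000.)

  ### -> #   bit 7 = 1  t=0,i=19
  ##. -> .   bit 6 = 0  t=0,i=0
  #.# -> #   bit 5 = 1  t=0,i=12
  #.. -> #   bit 4 = 1  t=0,i=1
  .## -> .   bit 3 = 0  t=0,i=15
  .#. -> #   bit 2 = 1  t=0,i=4
  ..# -> #   bit 1 = 1  t=0,i=3
  ... -> .   bit 0 = 0  t=0,i=2
  bits 10110110 = 182

182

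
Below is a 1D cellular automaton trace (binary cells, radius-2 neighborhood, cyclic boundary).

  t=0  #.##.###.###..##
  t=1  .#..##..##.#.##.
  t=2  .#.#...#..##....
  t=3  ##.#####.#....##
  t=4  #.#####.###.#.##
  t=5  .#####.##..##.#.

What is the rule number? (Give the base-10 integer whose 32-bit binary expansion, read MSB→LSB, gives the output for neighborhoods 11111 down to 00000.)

3703210423

  #####|#  b31=1 t=3,i=5
  ####.|#  b30=1 t=3,i=0
  ###.#|.  b29=0 t=0,i=0
  ###..|#  b28=1 t=0,i=11
  ##.##|#  b27=1 t=0,i=1
  ##.#.|#  b26=1 t=1,i=10
  ##..#|.  b25=0 t=0,i=12
  ##...|.  b24=0 t=2,i=12
  #.###|#  b23=1 t=0,i=5
  #.##.|.  b22=0 t=0,i=2
  #.#.#|#  b21=1 t=1,i=11
  #.#..|#  b20=1 t=2,i=3
  #..##|#  b19=1 t=0,i=13
  #..#.|.  b18=0 t=1,i=0
  #...#|#  b17=1 t=2,i=5
  #....|.  b16=0 t=2,i=13
  .####|#  b15=1 t=3,i=4
  .###.|.  b14=0 t=0,i=6
  .##.#|.  b13=0 t=0,i=3
  .##..|.  b12=0 t=1,i=5
  .#.##|.  b11=0 t=1,i=12
  .#.#.|.  b10=0 t=2,i=2
  .#..#|.  b9=0 t=1,i=2
  .#...|#  b8=1 t=2,i=4
  ..###|#  b7=1 t=0,i=14
  ..##.|.  b6=0 t=1,i=4
  ..#.#|#  b5=1 t=2,i=1
  ..#..|#  b4=1 t=1,i=1
  ...##|.  b3=0 t=3,i=13
  ...#.|#  b2=1 t=2,i=0
  ....#|#  b1=1 t=2,i=15
  .....|#  b0=1 t=2,i=14
  bits 11011100101110101000000110110111 = 3703210423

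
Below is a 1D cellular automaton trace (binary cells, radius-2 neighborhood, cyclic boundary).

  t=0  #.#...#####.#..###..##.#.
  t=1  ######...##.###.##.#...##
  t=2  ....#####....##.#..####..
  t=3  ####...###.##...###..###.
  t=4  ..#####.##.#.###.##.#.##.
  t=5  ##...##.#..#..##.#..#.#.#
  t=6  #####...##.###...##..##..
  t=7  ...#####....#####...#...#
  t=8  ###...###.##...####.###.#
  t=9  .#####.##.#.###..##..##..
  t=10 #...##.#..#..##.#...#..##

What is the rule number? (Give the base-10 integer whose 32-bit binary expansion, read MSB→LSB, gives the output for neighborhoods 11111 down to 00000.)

  nb #####: next=.  (t=0,i=8, bit31=0)
  nb ####.: next=#  (t=0,i=9, bit30=1)
  nb ###.#: next=#  (t=0,i=10, bit29=1)
  nb ###..: next=#  (t=0,i=17, bit28=1)
  nb ##.##: next=.  (t=1,i=11, bit27=0)
  nb ##.#.: next=.  (t=0,i=11, bit26=0)
  nb ##..#: next=.  (t=0,i=18, bit25=0)
  nb ##...: next=#  (t=1,i=6, bit24=1)
  nb #.###: next=.  (t=1,i=12, bit23=0)
  nb #.##.: next=#  (t=1,i=16, bit22=1)
  nb #.#.#: next=#  (t=0,i=0, bit21=1)
  nb #.#..: next=#  (t=0,i=2, bit20=1)
  nb #..##: next=#  (t=0,i=14, bit19=1)
  nb #..#.: next=.  (t=5,i=10, bit18=0)
  nb #...#: next=#  (t=0,i=4, bit17=1)
  nb #....: next=.  (t=2,i=10, bit16=0)
  nb .####: next=.  (t=0,i=7, bit15=0)
  nb .###.: next=#  (t=0,i=16, bit14=1)
  nb .##.#: next=.  (t=0,i=21, bit13=0)
  nb .##..: next=.  (t=3,i=12, bit12=0)
  nb .#.##: next=.  (t=4,i=12, bit11=0)
  nb .#.#.: next=#  (t=0,i=1, bit10=1)
  nb .#..#: next=#  (t=0,i=13, bit9=1)
  nb .#...: next=#  (t=0,i=3, bit8=1)
  nb ..###: next=.  (t=0,i=6, bit7=0)
  nb ..##.: next=.  (t=0,i=20, bit6=0)
  nb ..#.#: next=.  (t=5,i=20, bit5=0)
  nb ..#..: next=#  (t=5,i=11, bit4=1)
  nb ...##: next=#  (t=0,i=5, bit3=1)
  nb ...#.: next=.  (t=7,i=19, bit2=0)
  nb ....#: next=#  (t=2,i=2, bit1=1)
  nb .....: next=#  (t=2,i=0, bit0=1)
  bits 01110001011110100100011100011011 = 1903839003

1903839003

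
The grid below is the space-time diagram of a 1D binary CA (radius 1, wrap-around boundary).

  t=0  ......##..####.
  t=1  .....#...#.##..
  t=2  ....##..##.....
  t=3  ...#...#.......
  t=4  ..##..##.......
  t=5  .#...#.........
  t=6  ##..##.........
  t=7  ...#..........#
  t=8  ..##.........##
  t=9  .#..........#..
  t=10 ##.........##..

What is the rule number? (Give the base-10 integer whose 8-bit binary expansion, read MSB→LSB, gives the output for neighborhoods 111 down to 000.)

134

  ###|#  b7=1 t=0,i=11
  ##.|.  b6=0 t=0,i=7
  #.#|.  b5=0 t=1,i=10
  #..|.  b4=0 t=0,i=8
  .##|.  b3=0 t=0,i=6
  .#.|#  b2=1 t=1,i=5
  ..#|#  b1=1 t=0,i=5
  ...|.  b0=0 t=0,i=0
  bits 10000110 = 134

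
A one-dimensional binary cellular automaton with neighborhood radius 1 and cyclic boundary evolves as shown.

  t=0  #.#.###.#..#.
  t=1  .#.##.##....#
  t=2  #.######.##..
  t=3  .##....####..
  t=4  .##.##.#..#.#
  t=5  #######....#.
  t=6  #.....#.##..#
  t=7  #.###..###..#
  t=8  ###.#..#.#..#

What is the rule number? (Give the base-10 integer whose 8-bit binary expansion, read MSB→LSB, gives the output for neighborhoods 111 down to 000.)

  [7] ### => .  t=0,i=5
  [6] ##. => #  t=0,i=6
  [5] #.# => #  t=0,i=1
  [4] #.. => .  t=0,i=9
  [3] .## => #  t=0,i=4
  [2] .#. => .  t=0,i=0
  [1] ..# => .  t=0,i=10
  [0] ... => #  t=1,i=9
  bits 01101001 = 105

105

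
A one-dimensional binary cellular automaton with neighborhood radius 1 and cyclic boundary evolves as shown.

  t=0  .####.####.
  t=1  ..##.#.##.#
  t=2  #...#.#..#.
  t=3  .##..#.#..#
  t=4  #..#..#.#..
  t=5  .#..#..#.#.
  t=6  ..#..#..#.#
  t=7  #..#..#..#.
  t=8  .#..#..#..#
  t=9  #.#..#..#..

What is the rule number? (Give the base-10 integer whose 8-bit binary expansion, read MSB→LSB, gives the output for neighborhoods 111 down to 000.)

177

  [7] ### => #  t=0,i=2
  [6] ##. => .  t=0,i=4
  [5] #.# => #  t=0,i=5
  [4] #.. => #  t=0,i=10
  [3] .## => .  t=0,i=1
  [2] .#. => .  t=1,i=5
  [1] ..# => .  t=0,i=0
  [0] ... => #  t=2,i=2
  bits 10110001 = 177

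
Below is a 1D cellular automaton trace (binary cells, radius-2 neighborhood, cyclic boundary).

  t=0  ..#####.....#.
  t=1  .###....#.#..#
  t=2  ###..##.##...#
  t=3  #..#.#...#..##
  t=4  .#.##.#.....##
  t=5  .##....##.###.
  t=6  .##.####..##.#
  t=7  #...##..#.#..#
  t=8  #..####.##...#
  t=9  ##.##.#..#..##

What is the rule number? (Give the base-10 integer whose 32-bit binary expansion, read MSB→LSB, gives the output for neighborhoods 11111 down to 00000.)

581033450

  #####|.  b31=0 t=0,i=4
  ####.|.  b30=0 t=0,i=5
  ###.#|#  b29=1 t=8,i=6
  ###..|.  b28=0 t=0,i=6
  ##.##|.  b27=0 t=2,i=7
  ##.#.|.  b26=0 t=4,i=0
  ##..#|#  b25=1 t=2,i=3
  ##...|.  b24=0 t=0,i=7
  #.###|#  b23=1 t=1,i=1
  #.##.|.  b22=0 t=2,i=8
  #.#.#|#  b21=1 t=4,i=1
  #.#..|.  b20=0 t=1,i=10
  #..##|.  b19=0 t=2,i=4
  #..#.|.  b18=0 t=1,i=12
  #...#|.  b17=0 t=0,i=0
  #....|#  b16=1 t=0,i=8
  .####|#  b15=1 t=0,i=3
  .###.|#  b14=1 t=1,i=2
  .##.#|.  b13=0 t=2,i=6
  .##..|#  b12=1 t=2,i=9
  .#.##|#  b11=1 t=1,i=0
  .#.#.|#  b10=1 t=1,i=9
  .#..#|.  b9=0 t=1,i=11
  .#...|#  b8=1 t=0,i=13
  ..###|#  b7=1 t=0,i=2
  ..##.|#  b6=1 t=2,i=5
  ..#.#|#  b5=1 t=1,i=8
  ..#..|.  b4=0 t=0,i=12
  ...##|#  b3=1 t=0,i=1
  ...#.|.  b2=0 t=0,i=11
  ....#|#  b1=1 t=0,i=10
  .....|.  b0=0 t=0,i=9
  bits 00100010101000011101110111101010 = 581033450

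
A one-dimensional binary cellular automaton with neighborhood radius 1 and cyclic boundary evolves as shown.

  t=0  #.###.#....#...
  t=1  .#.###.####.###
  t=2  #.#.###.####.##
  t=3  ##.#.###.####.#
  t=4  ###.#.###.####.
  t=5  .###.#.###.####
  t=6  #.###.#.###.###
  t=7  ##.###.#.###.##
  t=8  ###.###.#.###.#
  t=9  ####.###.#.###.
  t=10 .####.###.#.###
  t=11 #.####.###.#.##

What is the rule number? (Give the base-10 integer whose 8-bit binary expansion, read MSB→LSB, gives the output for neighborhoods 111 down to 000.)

243

  nb ###: next=#  (t=0,i=3, bit7=1)
  nb ##.: next=#  (t=0,i=4, bit6=1)
  nb #.#: next=#  (t=0,i=1, bit5=1)
  nb #..: next=#  (t=0,i=7, bit4=1)
  nb .##: next=.  (t=0,i=2, bit3=0)
  nb .#.: next=.  (t=0,i=0, bit2=0)
  nb ..#: next=#  (t=0,i=10, bit1=1)
  nb ...: next=#  (t=0,i=8, bit0=1)
  bits 11110011 = 243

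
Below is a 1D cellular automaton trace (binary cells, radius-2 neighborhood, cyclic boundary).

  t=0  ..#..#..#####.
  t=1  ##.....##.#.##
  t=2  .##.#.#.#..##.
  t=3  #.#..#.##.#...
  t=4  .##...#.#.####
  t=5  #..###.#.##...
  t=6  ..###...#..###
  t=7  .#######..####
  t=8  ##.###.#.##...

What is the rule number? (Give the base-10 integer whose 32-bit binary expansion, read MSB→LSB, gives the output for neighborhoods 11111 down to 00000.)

2577034637

  [31] ##### => #  t=0,i=10
  [30] ####. => .  t=0,i=11
  [29] ###.# => .  t=4,i=13
  [28] ###.. => #  t=0,i=12
  [27] ##.## => #  t=4,i=0
  [26] ##.#. => .  t=1,i=9
  [25] ##..# => .  t=2,i=13
  [24] ##... => #  t=0,i=13
  [23] #.### => #  t=1,i=12
  [22] #.##. => .  t=3,i=7
  [21] #.#.# => .  t=1,i=10
  [20] #.#.. => #  t=2,i=8
  [19] #..## => #  t=0,i=7
  [18] #..#. => .  t=0,i=4
  [17] #...# => #  t=0,i=0
  [16] #.... => .  t=1,i=3
  [15] .#### => .  t=0,i=9
  [14] .###. => #  t=5,i=4
  [13] .##.# => #  t=1,i=8
  [12] .##.. => .  t=2,i=12
  [11] .#.## => #  t=1,i=11
  [10] .#.#. => #  t=2,i=5
  [9] .#..# => .  t=0,i=3
  [8] .#... => #  t=3,i=11
  [7] ..### => #  t=0,i=8
  [6] ..##. => .  t=1,i=7
  [5] ..#.# => .  t=3,i=0
  [4] ..#.. => .  t=0,i=2
  [3] ...## => #  t=1,i=6
  [2] ...#. => #  t=0,i=1
  [1] ....# => .  t=1,i=5
  [0] ..... => #  t=1,i=4
  bits 10011001100110100110110110001101 = 2577034637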